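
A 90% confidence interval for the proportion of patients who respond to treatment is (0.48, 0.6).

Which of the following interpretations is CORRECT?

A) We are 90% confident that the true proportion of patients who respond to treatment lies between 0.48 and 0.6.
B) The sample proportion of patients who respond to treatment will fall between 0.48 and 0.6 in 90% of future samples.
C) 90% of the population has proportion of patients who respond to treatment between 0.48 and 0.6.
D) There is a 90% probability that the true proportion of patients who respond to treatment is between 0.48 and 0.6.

A confidence interval represents our confidence in the procedure, not a probability statement about the parameter.

Key concept: If we repeated this sampling process many times and computed a 90% CI each time, about 90% of those intervals would contain the true population parameter.

For this specific interval (0.48, 0.6):
- Midpoint (point estimate): 0.54
- Margin of error: 0.06

The correct interpretation is the one stating confidence that the true parameter lies in the interval — option A.

A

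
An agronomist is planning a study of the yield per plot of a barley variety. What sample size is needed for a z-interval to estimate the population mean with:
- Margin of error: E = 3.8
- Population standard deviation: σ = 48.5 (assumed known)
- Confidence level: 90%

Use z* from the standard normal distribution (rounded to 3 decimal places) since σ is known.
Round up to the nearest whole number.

Using z* since population σ is known (z-interval formula).

For 90% confidence, z* = 1.645 (from standard normal table)

Sample size formula for z-interval: n = (z*σ/E)²

n = (1.645 × 48.5 / 3.8)²
  = (20.995395)²
  = 440.8066

Round up to the nearest whole number: n = 441

441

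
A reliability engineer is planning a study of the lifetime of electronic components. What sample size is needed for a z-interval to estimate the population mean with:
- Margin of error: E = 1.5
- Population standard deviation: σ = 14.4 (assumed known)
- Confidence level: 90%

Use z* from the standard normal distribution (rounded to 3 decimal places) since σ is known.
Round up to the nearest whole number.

Using z* since population σ is known (z-interval formula).

For 90% confidence, z* = 1.645 (from standard normal table)

Sample size formula for z-interval: n = (z*σ/E)²

n = (1.645 × 14.4 / 1.5)²
  = (15.792000)²
  = 249.3873

Round up to the nearest whole number: n = 250

250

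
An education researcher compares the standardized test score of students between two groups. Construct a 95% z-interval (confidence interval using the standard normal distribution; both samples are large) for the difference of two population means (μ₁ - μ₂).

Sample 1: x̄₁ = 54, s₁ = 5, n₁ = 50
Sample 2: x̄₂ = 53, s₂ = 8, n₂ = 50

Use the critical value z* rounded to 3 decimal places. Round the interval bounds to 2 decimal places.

Both samples are large (n₁ = 50 ≥ 30, n₂ = 50 ≥ 30), so a z-interval for the difference of means applies.

Point estimate: x̄₁ - x̄₂ = 54 - 53 = 1

Standard error: SE = √(s₁²/n₁ + s₂²/n₂)
= √(5²/50 + 8²/50)
= √(0.5000000 + 1.2800000)
= 1.3341664

For 95% confidence, z* = 1.96 (from standard normal table)
Margin of error: E = z* × SE = 1.96 × 1.3341664 = 2.61497

Z-interval: (x̄₁ - x̄₂) ± E = 1 ± 2.61497 = (-1.61497, 3.61497)

Rounded to 2 decimal places:

(-1.61, 3.61)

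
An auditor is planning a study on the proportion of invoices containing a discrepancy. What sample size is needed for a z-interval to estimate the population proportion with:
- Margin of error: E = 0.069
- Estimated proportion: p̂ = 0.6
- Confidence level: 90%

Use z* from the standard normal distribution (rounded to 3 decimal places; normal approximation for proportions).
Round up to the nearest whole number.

Using z* for proportion z-interval (normal approximation).

For 90% confidence, z* = 1.645 (from standard normal table)

Sample size formula for proportion z-interval: n = z*²p̂(1-p̂)/E²

n = 1.645² × 0.6 × 0.4 / 0.069²
  = 2.706025 × 0.24 / 0.004761
  = 136.4096

Round up to the nearest whole number: n = 137

137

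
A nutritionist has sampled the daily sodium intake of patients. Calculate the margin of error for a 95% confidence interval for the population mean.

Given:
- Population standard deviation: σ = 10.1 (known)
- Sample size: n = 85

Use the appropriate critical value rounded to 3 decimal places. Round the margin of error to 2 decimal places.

The population standard deviation σ is known, so use the z-interval margin of error formula.

For 95% confidence, z* = 1.96 (from standard normal table)

Margin of error formula for z-interval: E = z* × σ/√n

E = 1.96 × 10.1/√85
  = 1.96 × 1.095499
  = 2.1472

Rounded to 2 decimal places:

2.15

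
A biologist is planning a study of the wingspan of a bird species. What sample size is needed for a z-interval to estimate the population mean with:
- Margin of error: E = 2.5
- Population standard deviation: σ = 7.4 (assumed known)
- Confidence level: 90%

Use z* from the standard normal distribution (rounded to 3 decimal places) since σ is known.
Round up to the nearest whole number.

Using z* since population σ is known (z-interval formula).

For 90% confidence, z* = 1.645 (from standard normal table)

Sample size formula for z-interval: n = (z*σ/E)²

n = (1.645 × 7.4 / 2.5)²
  = (4.869200)²
  = 23.7091

Round up to the nearest whole number: n = 24

24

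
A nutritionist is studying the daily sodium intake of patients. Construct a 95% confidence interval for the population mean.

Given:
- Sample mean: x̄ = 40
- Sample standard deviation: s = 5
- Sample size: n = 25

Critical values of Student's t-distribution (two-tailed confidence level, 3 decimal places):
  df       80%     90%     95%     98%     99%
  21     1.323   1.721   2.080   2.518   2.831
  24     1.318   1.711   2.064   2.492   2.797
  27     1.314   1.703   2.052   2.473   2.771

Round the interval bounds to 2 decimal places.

The population standard deviation σ is unknown (only the sample standard deviation s is given), so use a t-interval with df = n - 1 = 25 - 1 = 24.

For 95% confidence with df = 24, t* = 2.064 (from t-table)

Standard error: SE = s/√n = 5/√25 = 1.000000

Margin of error: E = t* × SE = 2.064 × 1.000000 = 2.0640

T-interval: x̄ ± E = 40 ± 2.0640 = (37.9360, 42.0640)

Rounded to 2 decimal places:

(37.94, 42.06)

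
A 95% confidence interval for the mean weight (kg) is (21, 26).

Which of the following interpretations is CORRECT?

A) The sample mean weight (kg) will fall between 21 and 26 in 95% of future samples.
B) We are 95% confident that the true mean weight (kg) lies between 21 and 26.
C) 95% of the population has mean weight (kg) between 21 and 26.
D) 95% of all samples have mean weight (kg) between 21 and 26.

A confidence interval represents our confidence in the procedure, not a probability statement about the parameter.

Key concept: If we repeated this sampling process many times and computed a 95% CI each time, about 95% of those intervals would contain the true population parameter.

For this specific interval (21, 26):
- Midpoint (point estimate): 23.5
- Margin of error: 2.5

The correct interpretation is the one stating confidence that the true parameter lies in the interval — option B.

B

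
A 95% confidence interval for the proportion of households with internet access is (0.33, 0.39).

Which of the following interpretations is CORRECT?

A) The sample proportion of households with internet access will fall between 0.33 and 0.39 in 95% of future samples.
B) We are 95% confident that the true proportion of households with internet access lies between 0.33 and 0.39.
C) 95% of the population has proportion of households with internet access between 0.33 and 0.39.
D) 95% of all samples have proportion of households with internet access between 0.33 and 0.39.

A confidence interval represents our confidence in the procedure, not a probability statement about the parameter.

Key concept: If we repeated this sampling process many times and computed a 95% CI each time, about 95% of those intervals would contain the true population parameter.

For this specific interval (0.33, 0.39):
- Midpoint (point estimate): 0.36
- Margin of error: 0.03

The correct interpretation is the one stating confidence that the true parameter lies in the interval — option B.

B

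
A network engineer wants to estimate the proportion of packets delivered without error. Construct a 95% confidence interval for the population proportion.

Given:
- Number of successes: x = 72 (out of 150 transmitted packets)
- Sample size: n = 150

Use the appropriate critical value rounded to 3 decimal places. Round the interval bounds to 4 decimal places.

Sample proportion: p̂ = 72/150 = 0.480000

Check conditions for normal approximation:
  np̂ = 72 ≥ 10 ✓
  n(1-p̂) = 78 ≥ 10 ✓

The sample is large enough, so use a z-interval (normal approximation) for the proportion.

For 95% confidence, z* = 1.96 (from standard normal table)

Standard error: SE = √(p̂(1-p̂)/n) = √(0.480000×0.520000/150) = 0.04079216

Margin of error: E = z* × SE = 1.96 × 0.04079216 = 0.079953

Z-interval: p̂ ± E = 0.480000 ± 0.079953 = (0.400047, 0.559953)

Rounded to 4 decimal places:

(0.4000, 0.5600)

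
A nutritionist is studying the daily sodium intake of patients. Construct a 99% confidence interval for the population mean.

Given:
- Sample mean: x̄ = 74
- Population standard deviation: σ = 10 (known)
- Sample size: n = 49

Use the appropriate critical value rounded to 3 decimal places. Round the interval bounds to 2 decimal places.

The population standard deviation σ is known, so use a z-interval (standard normal critical value).

For 99% confidence, z* = 2.576 (from standard normal table)

Standard error: SE = σ/√n = 10/√49 = 1.428571

Margin of error: E = z* × SE = 2.576 × 1.428571 = 3.6800

Z-interval: x̄ ± E = 74 ± 3.6800 = (70.3200, 77.6800)

Rounded to 2 decimal places:

(70.32, 77.68)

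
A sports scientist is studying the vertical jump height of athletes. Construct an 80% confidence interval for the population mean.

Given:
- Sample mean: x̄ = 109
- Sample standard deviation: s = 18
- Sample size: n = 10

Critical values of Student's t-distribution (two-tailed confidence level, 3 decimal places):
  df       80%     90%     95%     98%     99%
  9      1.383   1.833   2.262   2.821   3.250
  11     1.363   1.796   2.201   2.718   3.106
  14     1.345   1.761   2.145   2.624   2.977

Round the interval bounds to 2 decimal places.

The population standard deviation σ is unknown (only the sample standard deviation s is given), so use a t-interval with df = n - 1 = 10 - 1 = 9.

For 80% confidence with df = 9, t* = 1.383 (from t-table)

Standard error: SE = s/√n = 18/√10 = 5.692100

Margin of error: E = t* × SE = 1.383 × 5.692100 = 7.8722

T-interval: x̄ ± E = 109 ± 7.8722 = (101.1278, 116.8722)

Rounded to 2 decimal places:

(101.13, 116.87)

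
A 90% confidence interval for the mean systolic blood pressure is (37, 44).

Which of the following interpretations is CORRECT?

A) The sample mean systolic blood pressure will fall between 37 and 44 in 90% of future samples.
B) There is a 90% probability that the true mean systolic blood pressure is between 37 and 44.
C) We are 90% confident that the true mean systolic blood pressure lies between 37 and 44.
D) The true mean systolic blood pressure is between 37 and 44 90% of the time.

A confidence interval represents our confidence in the procedure, not a probability statement about the parameter.

Key concept: If we repeated this sampling process many times and computed a 90% CI each time, about 90% of those intervals would contain the true population parameter.

For this specific interval (37, 44):
- Midpoint (point estimate): 40.5
- Margin of error: 3.5

The correct interpretation is the one stating confidence that the true parameter lies in the interval — option C.

C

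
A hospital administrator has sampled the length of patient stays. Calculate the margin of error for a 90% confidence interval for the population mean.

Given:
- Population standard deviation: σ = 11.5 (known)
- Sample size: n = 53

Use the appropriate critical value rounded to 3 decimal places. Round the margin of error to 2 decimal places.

The population standard deviation σ is known, so use the z-interval margin of error formula.

For 90% confidence, z* = 1.645 (from standard normal table)

Margin of error formula for z-interval: E = z* × σ/√n

E = 1.645 × 11.5/√53
  = 1.645 × 1.579646
  = 2.5985

Rounded to 2 decimal places:

2.60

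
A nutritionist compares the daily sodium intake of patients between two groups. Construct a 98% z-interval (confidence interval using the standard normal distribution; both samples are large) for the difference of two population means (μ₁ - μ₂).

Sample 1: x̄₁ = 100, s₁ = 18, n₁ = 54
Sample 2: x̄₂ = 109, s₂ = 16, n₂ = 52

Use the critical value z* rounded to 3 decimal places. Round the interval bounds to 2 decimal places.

Both samples are large (n₁ = 54 ≥ 30, n₂ = 52 ≥ 30), so a z-interval for the difference of means applies.

Point estimate: x̄₁ - x̄₂ = 100 - 109 = -9

Standard error: SE = √(s₁²/n₁ + s₂²/n₂)
= √(18²/54 + 16²/52)
= √(6.000000 + 4.923077)
= 3.305008

For 98% confidence, z* = 2.326 (from standard normal table)
Margin of error: E = z* × SE = 2.326 × 3.305008 = 7.6874

Z-interval: (x̄₁ - x̄₂) ± E = -9 ± 7.6874 = (-16.6874, -1.3126)

Rounded to 2 decimal places:

(-16.69, -1.31)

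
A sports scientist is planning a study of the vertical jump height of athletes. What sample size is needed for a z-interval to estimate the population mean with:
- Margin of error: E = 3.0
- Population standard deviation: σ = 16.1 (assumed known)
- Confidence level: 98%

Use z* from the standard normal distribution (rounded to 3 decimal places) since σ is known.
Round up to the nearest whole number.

Using z* since population σ is known (z-interval formula).

For 98% confidence, z* = 2.326 (from standard normal table)

Sample size formula for z-interval: n = (z*σ/E)²

n = (2.326 × 16.1 / 3.0)²
  = (12.482867)²
  = 155.8220

Round up to the nearest whole number: n = 156

156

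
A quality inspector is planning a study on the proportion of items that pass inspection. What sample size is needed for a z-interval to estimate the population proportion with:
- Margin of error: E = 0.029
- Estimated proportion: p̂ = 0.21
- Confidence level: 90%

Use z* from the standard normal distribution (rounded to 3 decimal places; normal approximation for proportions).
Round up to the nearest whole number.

Using z* for proportion z-interval (normal approximation).

For 90% confidence, z* = 1.645 (from standard normal table)

Sample size formula for proportion z-interval: n = z*²p̂(1-p̂)/E²

n = 1.645² × 0.21 × 0.79 / 0.029²
  = 2.706025 × 0.1659 / 0.000841
  = 533.8045

Round up to the nearest whole number: n = 534

534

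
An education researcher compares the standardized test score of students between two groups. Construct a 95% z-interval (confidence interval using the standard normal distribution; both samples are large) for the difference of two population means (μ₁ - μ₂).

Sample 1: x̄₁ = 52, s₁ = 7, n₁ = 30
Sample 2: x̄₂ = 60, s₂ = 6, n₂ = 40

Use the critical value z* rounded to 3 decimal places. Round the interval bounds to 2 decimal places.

Both samples are large (n₁ = 30 ≥ 30, n₂ = 40 ≥ 30), so a z-interval for the difference of means applies.

Point estimate: x̄₁ - x̄₂ = 52 - 60 = -8

Standard error: SE = √(s₁²/n₁ + s₂²/n₂)
= √(7²/30 + 6²/40)
= √(1.633333 + 0.900000)
= 1.591645

For 95% confidence, z* = 1.96 (from standard normal table)
Margin of error: E = z* × SE = 1.96 × 1.591645 = 3.1196

Z-interval: (x̄₁ - x̄₂) ± E = -8 ± 3.1196 = (-11.1196, -4.8804)

Rounded to 2 decimal places:

(-11.12, -4.88)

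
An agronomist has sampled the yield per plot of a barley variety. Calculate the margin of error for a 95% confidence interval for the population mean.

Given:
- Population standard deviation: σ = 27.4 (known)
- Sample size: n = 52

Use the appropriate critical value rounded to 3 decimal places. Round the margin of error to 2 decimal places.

The population standard deviation σ is known, so use the z-interval margin of error formula.

For 95% confidence, z* = 1.96 (from standard normal table)

Margin of error formula for z-interval: E = z* × σ/√n

E = 1.96 × 27.4/√52
  = 1.96 × 3.799696
  = 7.4474

Rounded to 2 decimal places:

7.45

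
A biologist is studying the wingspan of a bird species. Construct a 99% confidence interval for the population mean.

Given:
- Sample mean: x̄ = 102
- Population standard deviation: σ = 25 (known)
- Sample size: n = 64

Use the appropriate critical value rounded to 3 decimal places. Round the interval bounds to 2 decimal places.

The population standard deviation σ is known, so use a z-interval (standard normal critical value).

For 99% confidence, z* = 2.576 (from standard normal table)

Standard error: SE = σ/√n = 25/√64 = 3.125000

Margin of error: E = z* × SE = 2.576 × 3.125000 = 8.0500

Z-interval: x̄ ± E = 102 ± 8.0500 = (93.9500, 110.0500)

Rounded to 2 decimal places:

(93.95, 110.05)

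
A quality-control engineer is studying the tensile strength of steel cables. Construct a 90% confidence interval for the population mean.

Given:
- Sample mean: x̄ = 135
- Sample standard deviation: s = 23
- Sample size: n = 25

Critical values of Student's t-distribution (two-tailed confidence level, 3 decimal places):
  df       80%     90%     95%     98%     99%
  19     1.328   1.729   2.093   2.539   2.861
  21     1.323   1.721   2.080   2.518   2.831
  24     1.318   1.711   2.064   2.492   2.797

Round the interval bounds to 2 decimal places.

The population standard deviation σ is unknown (only the sample standard deviation s is given), so use a t-interval with df = n - 1 = 25 - 1 = 24.

For 90% confidence with df = 24, t* = 1.711 (from t-table)

Standard error: SE = s/√n = 23/√25 = 4.600000

Margin of error: E = t* × SE = 1.711 × 4.600000 = 7.8706

T-interval: x̄ ± E = 135 ± 7.8706 = (127.1294, 142.8706)

Rounded to 2 decimal places:

(127.13, 142.87)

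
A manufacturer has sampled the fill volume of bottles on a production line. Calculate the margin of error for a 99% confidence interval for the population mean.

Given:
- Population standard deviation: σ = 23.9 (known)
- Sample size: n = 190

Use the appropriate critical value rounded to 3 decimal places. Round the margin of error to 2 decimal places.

The population standard deviation σ is known, so use the z-interval margin of error formula.

For 99% confidence, z* = 2.576 (from standard normal table)

Margin of error formula for z-interval: E = z* × σ/√n

E = 2.576 × 23.9/√190
  = 2.576 × 1.733888
  = 4.4665

Rounded to 2 decimal places:

4.47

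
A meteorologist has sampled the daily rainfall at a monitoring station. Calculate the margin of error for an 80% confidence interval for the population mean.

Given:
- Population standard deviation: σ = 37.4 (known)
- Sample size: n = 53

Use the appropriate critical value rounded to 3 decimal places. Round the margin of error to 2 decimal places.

The population standard deviation σ is known, so use the z-interval margin of error formula.

For 80% confidence, z* = 1.282 (from standard normal table)

Margin of error formula for z-interval: E = z* × σ/√n

E = 1.282 × 37.4/√53
  = 1.282 × 5.137285
  = 6.5860

Rounded to 2 decimal places:

6.59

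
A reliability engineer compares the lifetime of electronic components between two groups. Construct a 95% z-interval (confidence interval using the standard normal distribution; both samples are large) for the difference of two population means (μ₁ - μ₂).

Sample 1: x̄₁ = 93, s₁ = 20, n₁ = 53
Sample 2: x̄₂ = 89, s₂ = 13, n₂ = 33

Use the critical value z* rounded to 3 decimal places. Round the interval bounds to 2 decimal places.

Both samples are large (n₁ = 53 ≥ 30, n₂ = 33 ≥ 30), so a z-interval for the difference of means applies.

Point estimate: x̄₁ - x̄₂ = 93 - 89 = 4

Standard error: SE = √(s₁²/n₁ + s₂²/n₂)
= √(20²/53 + 13²/33)
= √(7.547170 + 5.121212)
= 3.559267

For 95% confidence, z* = 1.96 (from standard normal table)
Margin of error: E = z* × SE = 1.96 × 3.559267 = 6.9762

Z-interval: (x̄₁ - x̄₂) ± E = 4 ± 6.9762 = (-2.9762, 10.9762)

Rounded to 2 decimal places:

(-2.98, 10.98)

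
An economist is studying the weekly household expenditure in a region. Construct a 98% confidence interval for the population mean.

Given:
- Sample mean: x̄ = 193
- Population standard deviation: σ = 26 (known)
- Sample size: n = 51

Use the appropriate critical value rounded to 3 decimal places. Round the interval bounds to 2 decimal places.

The population standard deviation σ is known, so use a z-interval (standard normal critical value).

For 98% confidence, z* = 2.326 (from standard normal table)

Standard error: SE = σ/√n = 26/√51 = 3.640728

Margin of error: E = z* × SE = 2.326 × 3.640728 = 8.4683

Z-interval: x̄ ± E = 193 ± 8.4683 = (184.5317, 201.4683)

Rounded to 2 decimal places:

(184.53, 201.47)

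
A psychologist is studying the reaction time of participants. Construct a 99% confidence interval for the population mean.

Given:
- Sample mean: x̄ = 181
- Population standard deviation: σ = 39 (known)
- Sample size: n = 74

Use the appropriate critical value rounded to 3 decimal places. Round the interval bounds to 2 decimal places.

The population standard deviation σ is known, so use a z-interval (standard normal critical value).

For 99% confidence, z* = 2.576 (from standard normal table)

Standard error: SE = σ/√n = 39/√74 = 4.533658

Margin of error: E = z* × SE = 2.576 × 4.533658 = 11.6787

Z-interval: x̄ ± E = 181 ± 11.6787 = (169.3213, 192.6787)

Rounded to 2 decimal places:

(169.32, 192.68)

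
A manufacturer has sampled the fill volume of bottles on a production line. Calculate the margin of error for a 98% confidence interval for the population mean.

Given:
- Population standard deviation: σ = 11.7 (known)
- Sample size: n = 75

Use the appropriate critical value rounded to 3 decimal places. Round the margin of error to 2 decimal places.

The population standard deviation σ is known, so use the z-interval margin of error formula.

For 98% confidence, z* = 2.326 (from standard normal table)

Margin of error formula for z-interval: E = z* × σ/√n

E = 2.326 × 11.7/√75
  = 2.326 × 1.351000
  = 3.1424

Rounded to 2 decimal places:

3.14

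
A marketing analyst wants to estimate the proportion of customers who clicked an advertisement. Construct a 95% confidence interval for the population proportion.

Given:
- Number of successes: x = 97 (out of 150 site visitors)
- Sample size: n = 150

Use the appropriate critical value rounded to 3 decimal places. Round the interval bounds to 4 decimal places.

Sample proportion: p̂ = 97/150 = 0.646667

Check conditions for normal approximation:
  np̂ = 97 ≥ 10 ✓
  n(1-p̂) = 53 ≥ 10 ✓

The sample is large enough, so use a z-interval (normal approximation) for the proportion.

For 95% confidence, z* = 1.96 (from standard normal table)

Standard error: SE = √(p̂(1-p̂)/n) = √(0.646667×0.353333/150) = 0.03902895

Margin of error: E = z* × SE = 1.96 × 0.03902895 = 0.076497

Z-interval: p̂ ± E = 0.646667 ± 0.076497 = (0.570170, 0.723163)

Rounded to 4 decimal places:

(0.5702, 0.7232)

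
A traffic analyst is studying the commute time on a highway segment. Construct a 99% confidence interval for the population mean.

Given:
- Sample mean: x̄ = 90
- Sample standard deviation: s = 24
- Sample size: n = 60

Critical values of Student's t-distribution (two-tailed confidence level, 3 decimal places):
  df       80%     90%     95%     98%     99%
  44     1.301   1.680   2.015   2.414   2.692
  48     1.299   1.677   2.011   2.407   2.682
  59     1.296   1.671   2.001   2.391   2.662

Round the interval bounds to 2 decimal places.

The population standard deviation σ is unknown (only the sample standard deviation s is given), so use a t-interval with df = n - 1 = 60 - 1 = 59.

For 99% confidence with df = 59, t* = 2.662 (from t-table)

Standard error: SE = s/√n = 24/√60 = 3.098387

Margin of error: E = t* × SE = 2.662 × 3.098387 = 8.2479

T-interval: x̄ ± E = 90 ± 8.2479 = (81.7521, 98.2479)

Rounded to 2 decimal places:

(81.75, 98.25)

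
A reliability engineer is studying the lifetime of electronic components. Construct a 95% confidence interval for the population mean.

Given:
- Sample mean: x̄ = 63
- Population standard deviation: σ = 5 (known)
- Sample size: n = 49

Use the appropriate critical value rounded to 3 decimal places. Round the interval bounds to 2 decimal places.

The population standard deviation σ is known, so use a z-interval (standard normal critical value).

For 95% confidence, z* = 1.96 (from standard normal table)

Standard error: SE = σ/√n = 5/√49 = 0.714286

Margin of error: E = z* × SE = 1.96 × 0.714286 = 1.4000

Z-interval: x̄ ± E = 63 ± 1.4000 = (61.6000, 64.4000)

Rounded to 2 decimal places:

(61.60, 64.40)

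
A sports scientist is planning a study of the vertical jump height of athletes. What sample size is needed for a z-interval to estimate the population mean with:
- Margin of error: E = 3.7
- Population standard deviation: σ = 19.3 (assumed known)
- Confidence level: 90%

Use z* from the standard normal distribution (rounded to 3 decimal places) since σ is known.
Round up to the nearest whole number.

Using z* since population σ is known (z-interval formula).

For 90% confidence, z* = 1.645 (from standard normal table)

Sample size formula for z-interval: n = (z*σ/E)²

n = (1.645 × 19.3 / 3.7)²
  = (8.580676)²
  = 73.6280

Round up to the nearest whole number: n = 74

74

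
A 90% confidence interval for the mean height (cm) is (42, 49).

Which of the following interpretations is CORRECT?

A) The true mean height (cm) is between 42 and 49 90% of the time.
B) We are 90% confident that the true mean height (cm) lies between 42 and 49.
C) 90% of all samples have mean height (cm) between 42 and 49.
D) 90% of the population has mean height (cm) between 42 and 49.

A confidence interval represents our confidence in the procedure, not a probability statement about the parameter.

Key concept: If we repeated this sampling process many times and computed a 90% CI each time, about 90% of those intervals would contain the true population parameter.

For this specific interval (42, 49):
- Midpoint (point estimate): 45.5
- Margin of error: 3.5

The correct interpretation is the one stating confidence that the true parameter lies in the interval — option B.

B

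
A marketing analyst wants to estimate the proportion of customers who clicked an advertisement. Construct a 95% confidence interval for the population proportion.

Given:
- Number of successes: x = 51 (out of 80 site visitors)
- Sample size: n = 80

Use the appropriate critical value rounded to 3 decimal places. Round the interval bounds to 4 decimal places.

Sample proportion: p̂ = 51/80 = 0.637500

Check conditions for normal approximation:
  np̂ = 51 ≥ 10 ✓
  n(1-p̂) = 29 ≥ 10 ✓

The sample is large enough, so use a z-interval (normal approximation) for the proportion.

For 95% confidence, z* = 1.96 (from standard normal table)

Standard error: SE = √(p̂(1-p̂)/n) = √(0.637500×0.362500/80) = 0.05374637

Margin of error: E = z* × SE = 1.96 × 0.05374637 = 0.105343

Z-interval: p̂ ± E = 0.637500 ± 0.105343 = (0.532157, 0.742843)

Rounded to 4 decimal places:

(0.5322, 0.7428)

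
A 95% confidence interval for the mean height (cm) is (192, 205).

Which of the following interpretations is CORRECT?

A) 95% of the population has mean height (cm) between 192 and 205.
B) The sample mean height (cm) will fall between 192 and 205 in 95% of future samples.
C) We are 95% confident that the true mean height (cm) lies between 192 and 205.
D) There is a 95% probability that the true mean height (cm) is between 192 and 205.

A confidence interval represents our confidence in the procedure, not a probability statement about the parameter.

Key concept: If we repeated this sampling process many times and computed a 95% CI each time, about 95% of those intervals would contain the true population parameter.

For this specific interval (192, 205):
- Midpoint (point estimate): 198.5
- Margin of error: 6.5

The correct interpretation is the one stating confidence that the true parameter lies in the interval — option C.

C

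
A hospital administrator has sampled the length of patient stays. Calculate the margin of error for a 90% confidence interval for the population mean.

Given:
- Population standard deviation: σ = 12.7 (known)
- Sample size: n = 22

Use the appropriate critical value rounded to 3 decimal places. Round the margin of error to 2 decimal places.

The population standard deviation σ is known, so use the z-interval margin of error formula.

For 90% confidence, z* = 1.645 (from standard normal table)

Margin of error formula for z-interval: E = z* × σ/√n

E = 1.645 × 12.7/√22
  = 1.645 × 2.707649
  = 4.4541

Rounded to 2 decimal places:

4.45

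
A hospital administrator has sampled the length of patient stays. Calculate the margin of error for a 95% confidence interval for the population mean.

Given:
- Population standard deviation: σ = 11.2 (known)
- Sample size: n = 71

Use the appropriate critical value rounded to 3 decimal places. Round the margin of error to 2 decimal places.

The population standard deviation σ is known, so use the z-interval margin of error formula.

For 95% confidence, z* = 1.96 (from standard normal table)

Margin of error formula for z-interval: E = z* × σ/√n

E = 1.96 × 11.2/√71
  = 1.96 × 1.329195
  = 2.6052

Rounded to 2 decimal places:

2.61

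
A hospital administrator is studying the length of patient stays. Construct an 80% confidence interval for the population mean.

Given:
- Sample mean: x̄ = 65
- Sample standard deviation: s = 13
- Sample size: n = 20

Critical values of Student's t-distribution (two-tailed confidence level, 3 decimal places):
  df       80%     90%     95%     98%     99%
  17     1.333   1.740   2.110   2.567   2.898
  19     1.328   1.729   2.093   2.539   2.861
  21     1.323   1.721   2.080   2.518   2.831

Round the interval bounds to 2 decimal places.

The population standard deviation σ is unknown (only the sample standard deviation s is given), so use a t-interval with df = n - 1 = 20 - 1 = 19.

For 80% confidence with df = 19, t* = 1.328 (from t-table)

Standard error: SE = s/√n = 13/√20 = 2.906888

Margin of error: E = t* × SE = 1.328 × 2.906888 = 3.8603

T-interval: x̄ ± E = 65 ± 3.8603 = (61.1397, 68.8603)

Rounded to 2 decimal places:

(61.14, 68.86)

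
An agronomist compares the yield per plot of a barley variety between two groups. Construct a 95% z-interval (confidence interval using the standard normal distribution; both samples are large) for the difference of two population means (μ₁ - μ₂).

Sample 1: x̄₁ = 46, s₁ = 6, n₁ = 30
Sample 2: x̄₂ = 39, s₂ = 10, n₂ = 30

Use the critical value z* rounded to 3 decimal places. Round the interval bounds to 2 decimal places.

Both samples are large (n₁ = 30 ≥ 30, n₂ = 30 ≥ 30), so a z-interval for the difference of means applies.

Point estimate: x̄₁ - x̄₂ = 46 - 39 = 7

Standard error: SE = √(s₁²/n₁ + s₂²/n₂)
= √(6²/30 + 10²/30)
= √(1.200000 + 3.333333)
= 2.129163

For 95% confidence, z* = 1.96 (from standard normal table)
Margin of error: E = z* × SE = 1.96 × 2.129163 = 4.1732

Z-interval: (x̄₁ - x̄₂) ± E = 7 ± 4.1732 = (2.8268, 11.1732)

Rounded to 2 decimal places:

(2.83, 11.17)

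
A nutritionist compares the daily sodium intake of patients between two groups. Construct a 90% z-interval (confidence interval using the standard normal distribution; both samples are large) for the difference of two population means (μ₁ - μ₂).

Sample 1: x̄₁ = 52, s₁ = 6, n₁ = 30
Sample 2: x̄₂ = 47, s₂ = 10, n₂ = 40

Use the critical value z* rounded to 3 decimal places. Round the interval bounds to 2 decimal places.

Both samples are large (n₁ = 30 ≥ 30, n₂ = 40 ≥ 30), so a z-interval for the difference of means applies.

Point estimate: x̄₁ - x̄₂ = 52 - 47 = 5

Standard error: SE = √(s₁²/n₁ + s₂²/n₂)
= √(6²/30 + 10²/40)
= √(1.200000 + 2.500000)
= 1.923538

For 90% confidence, z* = 1.645 (from standard normal table)
Margin of error: E = z* × SE = 1.645 × 1.923538 = 3.1642

Z-interval: (x̄₁ - x̄₂) ± E = 5 ± 3.1642 = (1.8358, 8.1642)

Rounded to 2 decimal places:

(1.84, 8.16)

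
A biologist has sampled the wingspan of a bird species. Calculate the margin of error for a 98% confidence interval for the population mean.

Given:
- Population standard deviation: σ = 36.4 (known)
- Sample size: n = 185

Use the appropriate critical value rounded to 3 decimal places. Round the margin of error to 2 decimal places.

The population standard deviation σ is known, so use the z-interval margin of error formula.

For 98% confidence, z* = 2.326 (from standard normal table)

Margin of error formula for z-interval: E = z* × σ/√n

E = 2.326 × 36.4/√185
  = 2.326 × 2.676181
  = 6.2248

Rounded to 2 decimal places:

6.22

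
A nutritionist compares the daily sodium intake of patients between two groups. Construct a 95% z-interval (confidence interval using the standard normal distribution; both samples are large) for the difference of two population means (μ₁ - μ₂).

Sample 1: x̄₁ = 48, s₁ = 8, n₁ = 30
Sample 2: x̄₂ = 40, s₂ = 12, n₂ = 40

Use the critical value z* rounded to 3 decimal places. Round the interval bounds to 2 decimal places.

Both samples are large (n₁ = 30 ≥ 30, n₂ = 40 ≥ 30), so a z-interval for the difference of means applies.

Point estimate: x̄₁ - x̄₂ = 48 - 40 = 8

Standard error: SE = √(s₁²/n₁ + s₂²/n₂)
= √(8²/30 + 12²/40)
= √(2.133333 + 3.600000)
= 2.394438

For 95% confidence, z* = 1.96 (from standard normal table)
Margin of error: E = z* × SE = 1.96 × 2.394438 = 4.6931

Z-interval: (x̄₁ - x̄₂) ± E = 8 ± 4.6931 = (3.3069, 12.6931)

Rounded to 2 decimal places:

(3.31, 12.69)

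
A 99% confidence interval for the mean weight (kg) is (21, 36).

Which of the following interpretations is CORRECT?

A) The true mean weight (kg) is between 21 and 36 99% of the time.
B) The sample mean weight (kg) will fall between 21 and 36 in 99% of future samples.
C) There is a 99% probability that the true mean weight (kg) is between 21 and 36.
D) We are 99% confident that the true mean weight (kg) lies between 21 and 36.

A confidence interval represents our confidence in the procedure, not a probability statement about the parameter.

Key concept: If we repeated this sampling process many times and computed a 99% CI each time, about 99% of those intervals would contain the true population parameter.

For this specific interval (21, 36):
- Midpoint (point estimate): 28.5
- Margin of error: 7.5

The correct interpretation is the one stating confidence that the true parameter lies in the interval — option D.

D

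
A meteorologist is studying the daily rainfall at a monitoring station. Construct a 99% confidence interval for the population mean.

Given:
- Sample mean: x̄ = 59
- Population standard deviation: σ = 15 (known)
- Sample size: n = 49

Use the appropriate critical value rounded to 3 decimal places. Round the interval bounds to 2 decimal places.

The population standard deviation σ is known, so use a z-interval (standard normal critical value).

For 99% confidence, z* = 2.576 (from standard normal table)

Standard error: SE = σ/√n = 15/√49 = 2.142857

Margin of error: E = z* × SE = 2.576 × 2.142857 = 5.5200

Z-interval: x̄ ± E = 59 ± 5.5200 = (53.4800, 64.5200)

Rounded to 2 decimal places:

(53.48, 64.52)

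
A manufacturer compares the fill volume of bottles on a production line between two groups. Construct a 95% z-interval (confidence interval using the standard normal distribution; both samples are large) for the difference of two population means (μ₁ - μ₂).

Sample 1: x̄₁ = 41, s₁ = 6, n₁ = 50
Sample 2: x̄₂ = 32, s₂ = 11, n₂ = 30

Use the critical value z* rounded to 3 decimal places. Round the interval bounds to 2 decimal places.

Both samples are large (n₁ = 50 ≥ 30, n₂ = 30 ≥ 30), so a z-interval for the difference of means applies.

Point estimate: x̄₁ - x̄₂ = 41 - 32 = 9

Standard error: SE = √(s₁²/n₁ + s₂²/n₂)
= √(6²/50 + 11²/30)
= √(0.720000 + 4.033333)
= 2.180214

For 95% confidence, z* = 1.96 (from standard normal table)
Margin of error: E = z* × SE = 1.96 × 2.180214 = 4.2732

Z-interval: (x̄₁ - x̄₂) ± E = 9 ± 4.2732 = (4.7268, 13.2732)

Rounded to 2 decimal places:

(4.73, 13.27)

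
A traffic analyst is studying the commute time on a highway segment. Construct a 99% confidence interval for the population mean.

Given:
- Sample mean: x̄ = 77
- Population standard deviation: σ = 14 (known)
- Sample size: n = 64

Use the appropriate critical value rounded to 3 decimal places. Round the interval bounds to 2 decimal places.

The population standard deviation σ is known, so use a z-interval (standard normal critical value).

For 99% confidence, z* = 2.576 (from standard normal table)

Standard error: SE = σ/√n = 14/√64 = 1.750000

Margin of error: E = z* × SE = 2.576 × 1.750000 = 4.5080

Z-interval: x̄ ± E = 77 ± 4.5080 = (72.4920, 81.5080)

Rounded to 2 decimal places:

(72.49, 81.51)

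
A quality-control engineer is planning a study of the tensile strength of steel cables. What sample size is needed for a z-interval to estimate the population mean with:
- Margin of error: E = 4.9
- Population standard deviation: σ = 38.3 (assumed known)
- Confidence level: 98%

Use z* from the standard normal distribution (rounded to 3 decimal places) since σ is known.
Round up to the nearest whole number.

Using z* since population σ is known (z-interval formula).

For 98% confidence, z* = 2.326 (from standard normal table)

Sample size formula for z-interval: n = (z*σ/E)²

n = (2.326 × 38.3 / 4.9)²
  = (18.180776)²
  = 330.5406

Round up to the nearest whole number: n = 331

331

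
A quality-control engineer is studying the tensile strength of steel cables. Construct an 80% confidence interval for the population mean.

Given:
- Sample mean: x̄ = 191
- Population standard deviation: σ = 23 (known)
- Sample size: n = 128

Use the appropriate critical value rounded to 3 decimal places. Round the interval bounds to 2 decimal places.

The population standard deviation σ is known, so use a z-interval (standard normal critical value).

For 80% confidence, z* = 1.282 (from standard normal table)

Standard error: SE = σ/√n = 23/√128 = 2.032932

Margin of error: E = z* × SE = 1.282 × 2.032932 = 2.6062

Z-interval: x̄ ± E = 191 ± 2.6062 = (188.3938, 193.6062)

Rounded to 2 decimal places:

(188.39, 193.61)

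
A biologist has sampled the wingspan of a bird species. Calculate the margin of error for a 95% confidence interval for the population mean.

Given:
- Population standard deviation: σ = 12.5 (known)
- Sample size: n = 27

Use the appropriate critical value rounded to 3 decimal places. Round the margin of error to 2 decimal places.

The population standard deviation σ is known, so use the z-interval margin of error formula.

For 95% confidence, z* = 1.96 (from standard normal table)

Margin of error formula for z-interval: E = z* × σ/√n

E = 1.96 × 12.5/√27
  = 1.96 × 2.405626
  = 4.7150

Rounded to 2 decimal places:

4.72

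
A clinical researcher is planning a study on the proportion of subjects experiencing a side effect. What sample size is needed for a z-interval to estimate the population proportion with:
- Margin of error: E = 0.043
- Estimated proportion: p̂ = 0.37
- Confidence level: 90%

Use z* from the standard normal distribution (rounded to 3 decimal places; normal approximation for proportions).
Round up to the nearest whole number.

Using z* for proportion z-interval (normal approximation).

For 90% confidence, z* = 1.645 (from standard normal table)

Sample size formula for proportion z-interval: n = z*²p̂(1-p̂)/E²

n = 1.645² × 0.37 × 0.63 / 0.043²
  = 2.706025 × 0.2331 / 0.001849
  = 341.1436

Round up to the nearest whole number: n = 342

342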